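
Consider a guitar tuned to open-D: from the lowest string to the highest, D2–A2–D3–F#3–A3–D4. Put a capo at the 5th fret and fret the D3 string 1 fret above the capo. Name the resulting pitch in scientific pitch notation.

The capo raises the open D3 by 5 semitones to G3; fretting 1 more gives D3 + 5 + 1 = D3 + 6 semitones = G#3.

G#3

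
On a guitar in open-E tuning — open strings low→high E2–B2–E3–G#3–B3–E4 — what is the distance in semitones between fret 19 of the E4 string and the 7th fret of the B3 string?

E4 at fret 19 → B5 (MIDI 83); B3 at fret 7 → F#4 (MIDI 66).
83 − 66 = 17, so the two pitches are 17 semitones apart, with B5 the higher.

17 semitones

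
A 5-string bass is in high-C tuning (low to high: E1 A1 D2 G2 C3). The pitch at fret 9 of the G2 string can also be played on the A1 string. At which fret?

Fret 9 on G2 is MIDI 43 + 9 = 52 (E3). On the A1 string (open MIDI 33), that pitch is 52 − 33 = fret 19.

19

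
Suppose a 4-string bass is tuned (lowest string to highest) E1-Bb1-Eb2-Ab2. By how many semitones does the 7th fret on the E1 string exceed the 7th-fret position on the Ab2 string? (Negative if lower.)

-16 semitones

E1 at fret 7 → B1 (MIDI 35); Ab2 at fret 7 → Eb3 (MIDI 51).
35 − 51 = -16, so the two pitches are 16 semitones apart.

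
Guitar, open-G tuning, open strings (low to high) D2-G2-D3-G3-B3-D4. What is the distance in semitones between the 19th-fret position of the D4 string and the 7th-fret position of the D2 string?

D4 at fret 19 → A5 (MIDI 81); D2 at fret 7 → A2 (MIDI 45).
81 − 45 = 36, so the two pitches are 36 semitones apart, with A5 the higher.

36 semitones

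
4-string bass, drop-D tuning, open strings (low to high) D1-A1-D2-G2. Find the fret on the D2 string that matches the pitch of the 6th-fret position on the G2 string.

11

G2 at fret 6 is G2 + 6 semitones = C#3.
The open D2 string is 5 semitones below the open G2, so the same pitch on the D2 string lies at fret 6 + 5 = 11.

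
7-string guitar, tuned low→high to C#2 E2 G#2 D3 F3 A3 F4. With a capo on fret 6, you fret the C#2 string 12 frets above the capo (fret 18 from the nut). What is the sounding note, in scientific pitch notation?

G3

The capo raises the open C#2 by 6 semitones to G2; fretting 12 more gives C#2 + 6 + 12 = C#2 + 18 semitones = G3.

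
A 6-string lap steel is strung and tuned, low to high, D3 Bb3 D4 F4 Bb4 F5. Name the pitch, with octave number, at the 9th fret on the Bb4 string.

Each fret is one semitone, so Bb4 + 9 = G5.

G5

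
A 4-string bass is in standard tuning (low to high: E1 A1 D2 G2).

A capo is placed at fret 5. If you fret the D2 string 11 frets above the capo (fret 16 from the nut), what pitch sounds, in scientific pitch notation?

The capo raises the open D2 by 5 semitones to G2; fretting 11 more gives D2 + 5 + 11 = D2 + 16 semitones = F♯3.

F♯3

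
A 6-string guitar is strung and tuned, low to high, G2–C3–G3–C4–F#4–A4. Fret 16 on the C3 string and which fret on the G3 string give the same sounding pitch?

Fret 16 on C3 is MIDI 48 + 16 = 64 (E4). On the G3 string (open MIDI 55), that pitch is 64 − 55 = fret 9.

9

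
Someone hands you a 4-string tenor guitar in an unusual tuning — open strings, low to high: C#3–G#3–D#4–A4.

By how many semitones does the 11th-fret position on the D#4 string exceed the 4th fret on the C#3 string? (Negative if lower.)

D#4 at fret 11 → D5 (MIDI 74); C#3 at fret 4 → F3 (MIDI 53).
74 − 53 = 21, so the two pitches are 21 semitones apart.

21 semitones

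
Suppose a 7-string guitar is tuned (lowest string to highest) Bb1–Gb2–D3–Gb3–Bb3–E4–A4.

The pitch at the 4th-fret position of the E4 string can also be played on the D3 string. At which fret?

Fret 4 on E4 is MIDI 64 + 4 = 68 (Ab4). On the D3 string (open MIDI 50), that pitch is 68 − 50 = fret 18.

18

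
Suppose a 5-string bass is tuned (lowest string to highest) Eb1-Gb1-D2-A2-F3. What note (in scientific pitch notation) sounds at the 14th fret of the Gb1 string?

The open Gb1 string plus 14 semitones: Gb–G–Ab–A–…–Gb–G–Ab.
The walk passes from B into C once, so the octave number goes from 1 to 2.

Ab2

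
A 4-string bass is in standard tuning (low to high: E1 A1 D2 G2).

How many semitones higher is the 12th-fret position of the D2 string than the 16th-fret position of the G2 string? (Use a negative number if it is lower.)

D2 at fret 12 → D3 (MIDI 50); G2 at fret 16 → B3 (MIDI 59).
50 − 59 = -9, so the two pitches are 9 semitones apart.

-9 semitones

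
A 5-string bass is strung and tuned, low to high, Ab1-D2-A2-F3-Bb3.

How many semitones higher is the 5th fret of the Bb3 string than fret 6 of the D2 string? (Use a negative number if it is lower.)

19 semitones

Bb3 at fret 5 → Eb4 (MIDI 63); D2 at fret 6 → Ab2 (MIDI 44).
63 − 44 = 19, so the two pitches are 19 semitones apart.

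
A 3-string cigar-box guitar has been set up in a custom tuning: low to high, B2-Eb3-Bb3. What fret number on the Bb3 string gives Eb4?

5

Eb4 is 5 semitones above the open Bb3 (Bb–B–C–Db–D–Eb), so it sits at fret 5.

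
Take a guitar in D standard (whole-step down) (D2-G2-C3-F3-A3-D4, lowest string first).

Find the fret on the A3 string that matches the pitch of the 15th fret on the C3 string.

6

Fret 15 on C3 is MIDI 48 + 15 = 63 (D#4). On the A3 string (open MIDI 57), that pitch is 63 − 57 = fret 6.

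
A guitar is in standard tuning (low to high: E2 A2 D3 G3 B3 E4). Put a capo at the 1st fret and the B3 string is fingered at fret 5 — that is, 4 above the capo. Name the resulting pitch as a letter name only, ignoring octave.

E

The capo raises the open B3 by 1 semitone to C4; fretting 4 more gives B3 + 1 + 4 = B3 + 5 semitones, landing on E.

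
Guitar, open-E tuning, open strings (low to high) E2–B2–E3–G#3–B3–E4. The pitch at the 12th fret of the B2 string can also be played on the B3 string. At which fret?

B2 at fret 12 is B2 + 12 semitones = B3.
The open B3 string is 12 semitones above the open B2, so the same pitch on the B3 string lies at fret 12 − 12 = 0.

0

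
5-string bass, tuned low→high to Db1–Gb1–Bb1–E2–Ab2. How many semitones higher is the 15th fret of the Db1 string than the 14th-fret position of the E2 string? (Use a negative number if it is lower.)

-14 semitones

Db1 at fret 15 → E2 (MIDI 40); E2 at fret 14 → Gb3 (MIDI 54).
40 − 54 = -14, so the two pitches are 14 semitones apart.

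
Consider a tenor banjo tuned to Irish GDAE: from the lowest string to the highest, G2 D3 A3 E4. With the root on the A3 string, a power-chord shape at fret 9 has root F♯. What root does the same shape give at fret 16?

C♯

Moving from fret 9 to fret 16 shifts the root by 7 semitones.
F♯ up 7 semitones is C♯.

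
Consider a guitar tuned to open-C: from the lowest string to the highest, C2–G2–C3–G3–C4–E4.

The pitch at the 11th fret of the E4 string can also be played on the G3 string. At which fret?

20

E4 at fret 11 is E4 + 11 semitones = D♯5.
The open G3 string is 9 semitones below the open E4, so the same pitch on the G3 string lies at fret 11 + 9 = 20.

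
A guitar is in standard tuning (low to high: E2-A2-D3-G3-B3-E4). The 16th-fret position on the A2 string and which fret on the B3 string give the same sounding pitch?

2

A2 at fret 16 is A2 + 16 semitones = C#4.
The open B3 string is 14 semitones above the open A2, so the same pitch on the B3 string lies at fret 16 − 14 = 2.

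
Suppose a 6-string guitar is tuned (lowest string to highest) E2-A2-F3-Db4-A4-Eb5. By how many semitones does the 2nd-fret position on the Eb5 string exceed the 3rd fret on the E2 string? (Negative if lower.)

Eb5 at fret 2 → F5 (MIDI 77); E2 at fret 3 → G2 (MIDI 43).
77 − 43 = 34, so the two pitches are 34 semitones apart.

34 semitones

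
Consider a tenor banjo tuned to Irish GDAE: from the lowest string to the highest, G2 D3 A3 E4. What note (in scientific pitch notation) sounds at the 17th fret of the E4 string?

A5

Each fret is one semitone, so E4 + 17 = A5.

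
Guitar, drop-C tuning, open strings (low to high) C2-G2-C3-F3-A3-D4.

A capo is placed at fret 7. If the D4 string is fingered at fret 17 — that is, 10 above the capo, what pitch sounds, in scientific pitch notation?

The capo raises the open D4 by 7 semitones to A4; fretting 10 more gives D4 + 7 + 10 = D4 + 17 semitones = G5.

G5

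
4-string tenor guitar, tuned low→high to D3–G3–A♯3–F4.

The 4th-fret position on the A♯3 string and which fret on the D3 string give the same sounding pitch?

A♯3 at fret 4 is A♯3 + 4 semitones = D4.
The open D3 string is 8 semitones below the open A♯3, so the same pitch on the D3 string lies at fret 4 + 8 = 12.

12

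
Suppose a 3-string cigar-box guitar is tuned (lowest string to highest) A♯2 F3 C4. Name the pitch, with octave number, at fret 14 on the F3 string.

F3 is MIDI 53. Adding 14 gives 67, which is G4.

G4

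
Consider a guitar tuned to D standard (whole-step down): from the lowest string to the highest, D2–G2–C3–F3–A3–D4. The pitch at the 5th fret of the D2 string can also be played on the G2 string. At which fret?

0

Fret 5 on D2 is MIDI 38 + 5 = 43 (G2). On the G2 string (open MIDI 43), that pitch is 43 − 43 = fret 0.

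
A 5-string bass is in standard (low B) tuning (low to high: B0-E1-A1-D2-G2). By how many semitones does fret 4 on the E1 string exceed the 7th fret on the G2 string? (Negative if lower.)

E1 at fret 4 → G♯1 (MIDI 32); G2 at fret 7 → D3 (MIDI 50).
32 − 50 = -18, so the two pitches are 18 semitones apart.

-18 semitones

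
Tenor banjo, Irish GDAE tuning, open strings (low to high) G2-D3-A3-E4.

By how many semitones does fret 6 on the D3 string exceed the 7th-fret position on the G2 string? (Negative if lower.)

6 semitones

D3 at fret 6 → G#3 (MIDI 56); G2 at fret 7 → D3 (MIDI 50).
56 − 50 = 6, so the two pitches are 6 semitones apart.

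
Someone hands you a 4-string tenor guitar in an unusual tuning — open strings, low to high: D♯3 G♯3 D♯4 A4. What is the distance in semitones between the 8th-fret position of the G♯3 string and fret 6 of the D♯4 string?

G♯3 at fret 8 → E4 (MIDI 64); D♯4 at fret 6 → A4 (MIDI 69).
64 − 69 = -5, so the two pitches are 5 semitones apart, with A4 the higher.

5 semitones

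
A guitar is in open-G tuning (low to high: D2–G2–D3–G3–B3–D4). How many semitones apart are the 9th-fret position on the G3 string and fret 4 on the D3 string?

10 semitones

G3 at fret 9 → E4 (MIDI 64); D3 at fret 4 → F#3 (MIDI 54).
64 − 54 = 10, so the two pitches are 10 semitones apart, with E4 the higher.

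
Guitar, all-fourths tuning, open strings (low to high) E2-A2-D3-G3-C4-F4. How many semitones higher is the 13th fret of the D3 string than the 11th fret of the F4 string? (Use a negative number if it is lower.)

-13 semitones

D3 at fret 13 → D♯4 (MIDI 63); F4 at fret 11 → E5 (MIDI 76).
63 − 76 = -13, so the two pitches are 13 semitones apart.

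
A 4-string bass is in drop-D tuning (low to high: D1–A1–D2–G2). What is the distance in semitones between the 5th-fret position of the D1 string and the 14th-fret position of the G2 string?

26 semitones

D1 at fret 5 → G1 (MIDI 31); G2 at fret 14 → A3 (MIDI 57).
31 − 57 = -26, so the two pitches are 26 semitones apart, with A3 the higher.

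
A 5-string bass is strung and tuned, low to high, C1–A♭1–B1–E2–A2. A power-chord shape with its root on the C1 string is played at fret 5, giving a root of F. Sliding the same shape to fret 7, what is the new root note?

G

Moving from fret 5 to fret 7 shifts the root by 2 semitones.
F up 2 semitones is G.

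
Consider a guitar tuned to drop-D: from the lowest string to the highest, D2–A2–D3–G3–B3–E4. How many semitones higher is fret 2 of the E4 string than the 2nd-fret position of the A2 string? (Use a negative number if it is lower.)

E4 at fret 2 → F#4 (MIDI 66); A2 at fret 2 → B2 (MIDI 47).
66 − 47 = 19, so the two pitches are 19 semitones apart.

19 semitones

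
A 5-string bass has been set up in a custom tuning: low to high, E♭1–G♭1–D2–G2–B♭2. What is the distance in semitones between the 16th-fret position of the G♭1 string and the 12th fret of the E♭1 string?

7 semitones

G♭1 at fret 16 → B♭2 (MIDI 46); E♭1 at fret 12 → E♭2 (MIDI 39).
46 − 39 = 7, so the two pitches are 7 semitones apart, with B♭2 the higher.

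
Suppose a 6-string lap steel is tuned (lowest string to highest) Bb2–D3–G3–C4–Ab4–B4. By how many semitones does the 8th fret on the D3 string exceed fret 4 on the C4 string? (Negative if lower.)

D3 at fret 8 → Bb3 (MIDI 58); C4 at fret 4 → E4 (MIDI 64).
58 − 64 = -6, so the two pitches are 6 semitones apart.

-6 semitones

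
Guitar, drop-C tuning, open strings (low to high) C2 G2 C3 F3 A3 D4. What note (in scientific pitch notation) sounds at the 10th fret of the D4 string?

Each fret is one semitone, so D4 + 10 = C5.

C5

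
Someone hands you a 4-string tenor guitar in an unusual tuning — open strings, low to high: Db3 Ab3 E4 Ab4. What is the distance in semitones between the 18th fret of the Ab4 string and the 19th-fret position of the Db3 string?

18 semitones

Ab4 at fret 18 → D6 (MIDI 86); Db3 at fret 19 → Ab4 (MIDI 68).
86 − 68 = 18, so the two pitches are 18 semitones apart, with D6 the higher.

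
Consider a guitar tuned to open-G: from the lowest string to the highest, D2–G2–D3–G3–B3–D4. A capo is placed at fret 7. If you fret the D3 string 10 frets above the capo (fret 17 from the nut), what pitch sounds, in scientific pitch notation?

G4

The capo raises the open D3 by 7 semitones to A3; fretting 10 more gives D3 + 7 + 10 = D3 + 17 semitones = G4.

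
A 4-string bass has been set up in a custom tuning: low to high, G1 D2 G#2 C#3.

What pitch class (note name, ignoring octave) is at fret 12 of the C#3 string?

C#3 is MIDI 49. Adding 12 gives 61; 61 mod 12 = 1, i.e. C#.
(Equivalently spelled Db.)

C#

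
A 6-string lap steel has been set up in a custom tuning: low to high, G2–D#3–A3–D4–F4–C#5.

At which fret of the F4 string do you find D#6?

22

D#6 is 22 semitones above the open F4 (F–F#–G–G#–…–C#–D–D#), so it sits at fret 22.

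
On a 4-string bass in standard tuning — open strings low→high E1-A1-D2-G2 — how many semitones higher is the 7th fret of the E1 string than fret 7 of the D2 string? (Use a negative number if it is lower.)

E1 at fret 7 → B1 (MIDI 35); D2 at fret 7 → A2 (MIDI 45).
35 − 45 = -10, so the two pitches are 10 semitones apart.

-10 semitones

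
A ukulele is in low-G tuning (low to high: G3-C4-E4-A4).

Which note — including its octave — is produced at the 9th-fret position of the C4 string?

A4

C4 is MIDI 60. Adding 9 gives 69, which is A4.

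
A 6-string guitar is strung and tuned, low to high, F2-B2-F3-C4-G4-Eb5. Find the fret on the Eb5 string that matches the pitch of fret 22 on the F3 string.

0

Fret 22 on F3 is MIDI 53 + 22 = 75 (Eb5). On the Eb5 string (open MIDI 75), that pitch is 75 − 75 = fret 0.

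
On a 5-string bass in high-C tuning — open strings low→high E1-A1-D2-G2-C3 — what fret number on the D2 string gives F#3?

F#3 is 16 semitones above the open D2 (D–D#–E–F–…–E–F–F#), so it sits at fret 16.

16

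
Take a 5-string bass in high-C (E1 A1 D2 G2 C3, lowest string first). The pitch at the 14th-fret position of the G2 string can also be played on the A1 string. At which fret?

G2 at fret 14 is G2 + 14 semitones = A3.
The open A1 string is 10 semitones below the open G2, so the same pitch on the A1 string lies at fret 14 + 10 = 24.

24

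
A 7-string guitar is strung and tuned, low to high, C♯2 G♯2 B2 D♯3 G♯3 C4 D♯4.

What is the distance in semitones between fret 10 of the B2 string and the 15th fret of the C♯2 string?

B2 at fret 10 → A3 (MIDI 57); C♯2 at fret 15 → E3 (MIDI 52).
57 − 52 = 5, so the two pitches are 5 semitones apart, with A3 the higher.

5 semitones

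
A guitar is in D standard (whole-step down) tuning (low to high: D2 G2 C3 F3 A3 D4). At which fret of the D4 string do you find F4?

3

F4 is 3 semitones above the open D4 (D–D#–E–F), so it sits at fret 3.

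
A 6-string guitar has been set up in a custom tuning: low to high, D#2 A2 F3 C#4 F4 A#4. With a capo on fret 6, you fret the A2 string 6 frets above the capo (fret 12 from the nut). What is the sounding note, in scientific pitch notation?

The capo raises the open A2 by 6 semitones to D#3; fretting 6 more gives A2 + 6 + 6 = A2 + 12 semitones = A3.

A3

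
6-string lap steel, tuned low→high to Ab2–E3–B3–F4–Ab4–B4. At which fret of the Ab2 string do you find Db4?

Db4 is 17 semitones above the open Ab2 (Ab–A–Bb–B–…–B–C–Db), so it sits at fret 17.

17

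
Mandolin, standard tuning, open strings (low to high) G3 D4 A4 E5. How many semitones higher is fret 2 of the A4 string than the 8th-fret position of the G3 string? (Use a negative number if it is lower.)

A4 at fret 2 → B4 (MIDI 71); G3 at fret 8 → D#4 (MIDI 63).
71 − 63 = 8, so the two pitches are 8 semitones apart.

8 semitones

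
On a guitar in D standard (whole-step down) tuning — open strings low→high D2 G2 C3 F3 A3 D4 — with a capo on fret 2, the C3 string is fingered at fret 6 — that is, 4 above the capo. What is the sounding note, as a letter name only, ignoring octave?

F#

The capo raises the open C3 by 2 semitones to D3; fretting 4 more gives C3 + 2 + 4 = C3 + 6 semitones, landing on F#.
(Also written Gb.)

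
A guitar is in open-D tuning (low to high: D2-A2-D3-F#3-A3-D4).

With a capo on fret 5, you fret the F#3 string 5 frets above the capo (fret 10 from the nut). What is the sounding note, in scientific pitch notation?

The capo raises the open F#3 by 5 semitones to B3; fretting 5 more gives F#3 + 5 + 5 = F#3 + 10 semitones = E4.

E4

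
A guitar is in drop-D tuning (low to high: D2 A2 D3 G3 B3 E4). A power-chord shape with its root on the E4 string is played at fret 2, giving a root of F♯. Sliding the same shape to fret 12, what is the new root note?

E

Moving from fret 2 to fret 12 shifts the root by 10 semitones.
F♯ up 10 semitones is E.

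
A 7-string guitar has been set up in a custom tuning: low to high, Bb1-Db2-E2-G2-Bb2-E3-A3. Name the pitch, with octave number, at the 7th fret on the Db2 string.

Db2 is MIDI 37. Adding 7 gives 44, which is Ab2.
(Equivalently spelled G#2.)

Ab2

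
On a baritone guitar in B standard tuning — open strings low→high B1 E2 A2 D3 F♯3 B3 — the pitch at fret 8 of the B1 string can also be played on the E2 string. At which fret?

B1 at fret 8 is B1 + 8 semitones = G2.
The open E2 string is 5 semitones above the open B1, so the same pitch on the E2 string lies at fret 8 − 5 = 3.

3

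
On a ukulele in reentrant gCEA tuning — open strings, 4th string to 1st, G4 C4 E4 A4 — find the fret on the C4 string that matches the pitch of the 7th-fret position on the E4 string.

Fret 7 on E4 is MIDI 64 + 7 = 71 (B4). On the C4 string (open MIDI 60), that pitch is 71 − 60 = fret 11.

11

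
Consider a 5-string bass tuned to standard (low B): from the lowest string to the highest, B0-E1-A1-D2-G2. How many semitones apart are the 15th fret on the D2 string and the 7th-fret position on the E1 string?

18 semitones

D2 at fret 15 → F3 (MIDI 53); E1 at fret 7 → B1 (MIDI 35).
53 − 35 = 18, so the two pitches are 18 semitones apart, with F3 the higher.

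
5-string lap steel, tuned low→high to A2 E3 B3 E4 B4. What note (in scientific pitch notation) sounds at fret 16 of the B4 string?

D♯6

The open B4 string plus 16 semitones: B–C–C#–D–…–C#–D–D#.
The walk passes from B into C 2 times, so the octave number goes from 4 to 6.
(Equivalently spelled E♭6.)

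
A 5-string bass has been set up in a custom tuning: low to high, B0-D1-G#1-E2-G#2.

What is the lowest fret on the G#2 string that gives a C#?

From G#2, count semitones up the chromatic scale until reaching C#: G#–A–A#–B–C–C# — 5 steps.

5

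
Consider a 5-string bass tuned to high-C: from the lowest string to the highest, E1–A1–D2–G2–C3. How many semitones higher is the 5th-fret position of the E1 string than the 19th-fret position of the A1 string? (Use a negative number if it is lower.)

E1 at fret 5 → A1 (MIDI 33); A1 at fret 19 → E3 (MIDI 52).
33 − 52 = -19, so the two pitches are 19 semitones apart.

-19 semitones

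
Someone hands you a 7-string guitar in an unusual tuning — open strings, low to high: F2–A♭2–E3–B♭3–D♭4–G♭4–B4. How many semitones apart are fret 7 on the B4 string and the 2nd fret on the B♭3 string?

B4 at fret 7 → G♭5 (MIDI 78); B♭3 at fret 2 → C4 (MIDI 60).
78 − 60 = 18, so the two pitches are 18 semitones apart, with G♭5 the higher.

18 semitones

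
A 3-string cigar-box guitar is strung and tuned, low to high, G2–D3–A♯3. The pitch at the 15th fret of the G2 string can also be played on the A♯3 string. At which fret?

0

G2 at fret 15 is G2 + 15 semitones = A♯3.
The open A♯3 string is 15 semitones above the open G2, so the same pitch on the A♯3 string lies at fret 15 − 15 = 0.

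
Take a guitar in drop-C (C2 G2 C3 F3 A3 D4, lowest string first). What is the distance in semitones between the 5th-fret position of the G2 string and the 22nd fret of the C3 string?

G2 at fret 5 → C3 (MIDI 48); C3 at fret 22 → A♯4 (MIDI 70).
48 − 70 = -22, so the two pitches are 22 semitones apart, with A♯4 the higher.

22 semitones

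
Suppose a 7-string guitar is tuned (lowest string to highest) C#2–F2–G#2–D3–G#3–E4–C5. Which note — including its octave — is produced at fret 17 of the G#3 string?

C#5

Each fret is one semitone, so G#3 + 17 = C#5.
(Equivalently spelled Db5.)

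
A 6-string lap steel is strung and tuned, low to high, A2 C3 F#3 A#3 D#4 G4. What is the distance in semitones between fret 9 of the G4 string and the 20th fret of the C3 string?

G4 at fret 9 → E5 (MIDI 76); C3 at fret 20 → G#4 (MIDI 68).
76 − 68 = 8, so the two pitches are 8 semitones apart, with E5 the higher.

8 semitones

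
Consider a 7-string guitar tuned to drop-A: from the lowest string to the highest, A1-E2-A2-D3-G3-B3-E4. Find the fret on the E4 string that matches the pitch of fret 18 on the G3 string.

G3 at fret 18 is G3 + 18 semitones = C♯5.
The open E4 string is 9 semitones above the open G3, so the same pitch on the E4 string lies at fret 18 − 9 = 9.

9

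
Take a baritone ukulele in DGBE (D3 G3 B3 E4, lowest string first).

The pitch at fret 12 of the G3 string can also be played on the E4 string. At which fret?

G3 at fret 12 is G3 + 12 semitones = G4.
The open E4 string is 9 semitones above the open G3, so the same pitch on the E4 string lies at fret 12 − 9 = 3.

3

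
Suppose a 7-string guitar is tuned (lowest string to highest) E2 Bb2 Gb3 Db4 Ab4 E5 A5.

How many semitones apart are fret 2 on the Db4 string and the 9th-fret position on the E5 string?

22 semitones

Db4 at fret 2 → Eb4 (MIDI 63); E5 at fret 9 → Db6 (MIDI 85).
63 − 85 = -22, so the two pitches are 22 semitones apart, with Db6 the higher.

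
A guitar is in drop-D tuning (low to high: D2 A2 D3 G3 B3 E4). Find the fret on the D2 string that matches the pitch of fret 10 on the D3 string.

22

D3 at fret 10 is D3 + 10 semitones = C4.
The open D2 string is 12 semitones below the open D3, so the same pitch on the D2 string lies at fret 10 + 12 = 22.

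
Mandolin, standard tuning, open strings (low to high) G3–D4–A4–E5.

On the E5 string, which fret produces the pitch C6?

C6 is 8 semitones above the open E5 (E–F–F#–G–G#–A–A#–B–C), so it sits at fret 8.

8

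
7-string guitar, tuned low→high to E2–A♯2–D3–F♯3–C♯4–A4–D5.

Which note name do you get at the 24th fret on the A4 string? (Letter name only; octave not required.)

A

The open A4 string plus 24 semitones: A–A#–B–C–…–G–G#–A.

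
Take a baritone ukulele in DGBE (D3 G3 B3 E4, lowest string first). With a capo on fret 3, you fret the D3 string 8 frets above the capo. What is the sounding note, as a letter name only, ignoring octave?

C#

The capo raises the open D3 by 3 semitones to F3; fretting 8 more gives D3 + 3 + 8 = D3 + 11 semitones, landing on C#.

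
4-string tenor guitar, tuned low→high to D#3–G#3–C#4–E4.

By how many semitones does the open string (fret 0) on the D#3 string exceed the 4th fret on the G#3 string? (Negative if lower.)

D#3 at fret 0 → D#3 (MIDI 51); G#3 at fret 4 → C4 (MIDI 60).
51 − 60 = -9, so the two pitches are 9 semitones apart.

-9 semitones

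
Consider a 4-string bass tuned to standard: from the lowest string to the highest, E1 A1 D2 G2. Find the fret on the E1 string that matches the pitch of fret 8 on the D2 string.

18

Fret 8 on D2 is MIDI 38 + 8 = 46 (A♯2). On the E1 string (open MIDI 28), that pitch is 46 − 28 = fret 18.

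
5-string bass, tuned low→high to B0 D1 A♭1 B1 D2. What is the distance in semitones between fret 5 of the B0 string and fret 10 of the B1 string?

17 semitones

B0 at fret 5 → E1 (MIDI 28); B1 at fret 10 → A2 (MIDI 45).
28 − 45 = -17, so the two pitches are 17 semitones apart, with A2 the higher.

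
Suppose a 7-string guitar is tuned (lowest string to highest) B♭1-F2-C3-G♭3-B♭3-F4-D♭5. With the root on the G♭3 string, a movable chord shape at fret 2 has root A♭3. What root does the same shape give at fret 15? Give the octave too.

Moving from fret 2 to fret 15 shifts the root by 13 semitones.
A♭3 up 13 semitones is A4.

A4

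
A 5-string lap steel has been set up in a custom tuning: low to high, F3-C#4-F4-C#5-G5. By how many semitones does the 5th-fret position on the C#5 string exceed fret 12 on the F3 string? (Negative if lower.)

13 semitones

C#5 at fret 5 → F#5 (MIDI 78); F3 at fret 12 → F4 (MIDI 65).
78 − 65 = 13, so the two pitches are 13 semitones apart.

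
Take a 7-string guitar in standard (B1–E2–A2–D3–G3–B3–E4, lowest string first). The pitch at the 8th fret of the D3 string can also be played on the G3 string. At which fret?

3

D3 at fret 8 is D3 + 8 semitones = A#3.
The open G3 string is 5 semitones above the open D3, so the same pitch on the G3 string lies at fret 8 − 5 = 3.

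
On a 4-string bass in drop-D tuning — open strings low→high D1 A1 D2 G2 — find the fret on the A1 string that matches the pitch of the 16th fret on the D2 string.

D2 at fret 16 is D2 + 16 semitones = F♯3.
The open A1 string is 5 semitones below the open D2, so the same pitch on the A1 string lies at fret 16 + 5 = 21.

21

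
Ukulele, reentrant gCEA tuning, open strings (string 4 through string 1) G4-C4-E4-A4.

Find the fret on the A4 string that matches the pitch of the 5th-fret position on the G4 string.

Fret 5 on G4 is MIDI 67 + 5 = 72 (C5). On the A4 string (open MIDI 69), that pitch is 72 − 69 = fret 3.

3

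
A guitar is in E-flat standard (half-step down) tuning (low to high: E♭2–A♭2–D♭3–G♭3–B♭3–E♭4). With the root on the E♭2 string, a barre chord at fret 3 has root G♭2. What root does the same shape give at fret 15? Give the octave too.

G♭3

Moving from fret 3 to fret 15 shifts the root by 12 semitones.
G♭2 up 12 semitones is G♭3.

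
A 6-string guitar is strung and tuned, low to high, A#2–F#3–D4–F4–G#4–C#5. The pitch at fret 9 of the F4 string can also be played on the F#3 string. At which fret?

Fret 9 on F4 is MIDI 65 + 9 = 74 (D5). On the F#3 string (open MIDI 54), that pitch is 74 − 54 = fret 20.

20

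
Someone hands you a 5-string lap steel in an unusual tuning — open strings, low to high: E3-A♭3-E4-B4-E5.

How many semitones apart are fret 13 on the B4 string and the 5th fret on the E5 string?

3 semitones

B4 at fret 13 → C6 (MIDI 84); E5 at fret 5 → A5 (MIDI 81).
84 − 81 = 3, so the two pitches are 3 semitones apart, with C6 the higher.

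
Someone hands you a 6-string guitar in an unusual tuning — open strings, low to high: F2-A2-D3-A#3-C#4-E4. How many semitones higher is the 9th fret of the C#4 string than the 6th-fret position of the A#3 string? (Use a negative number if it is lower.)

C#4 at fret 9 → A#4 (MIDI 70); A#3 at fret 6 → E4 (MIDI 64).
70 − 64 = 6, so the two pitches are 6 semitones apart.

6 semitones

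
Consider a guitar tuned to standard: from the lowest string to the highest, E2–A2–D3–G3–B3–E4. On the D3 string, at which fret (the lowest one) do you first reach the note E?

From D3, count semitones up the chromatic scale until reaching E: D–D#–E — 2 steps.

2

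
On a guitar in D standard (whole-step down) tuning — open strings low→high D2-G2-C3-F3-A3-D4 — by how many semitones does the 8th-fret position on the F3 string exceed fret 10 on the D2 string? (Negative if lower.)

F3 at fret 8 → C♯4 (MIDI 61); D2 at fret 10 → C3 (MIDI 48).
61 − 48 = 13, so the two pitches are 13 semitones apart.

13 semitones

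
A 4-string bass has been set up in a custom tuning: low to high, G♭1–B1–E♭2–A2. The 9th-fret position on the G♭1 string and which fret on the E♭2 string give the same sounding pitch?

0

Fret 9 on G♭1 is MIDI 30 + 9 = 39 (E♭2). On the E♭2 string (open MIDI 39), that pitch is 39 − 39 = fret 0.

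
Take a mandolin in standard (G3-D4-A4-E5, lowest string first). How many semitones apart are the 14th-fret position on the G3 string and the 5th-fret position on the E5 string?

G3 at fret 14 → A4 (MIDI 69); E5 at fret 5 → A5 (MIDI 81).
69 − 81 = -12, so the two pitches are 12 semitones apart, with A5 the higher.

12 semitones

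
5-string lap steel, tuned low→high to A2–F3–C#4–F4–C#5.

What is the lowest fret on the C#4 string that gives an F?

4

From C#4, count semitones up the chromatic scale until reaching F: C#–D–D#–E–F — 4 steps.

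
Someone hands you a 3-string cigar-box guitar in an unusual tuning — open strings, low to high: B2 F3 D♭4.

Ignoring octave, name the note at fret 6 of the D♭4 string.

G

The open D♭4 string plus 6 semitones: Db–D–Eb–E–F–Gb–G.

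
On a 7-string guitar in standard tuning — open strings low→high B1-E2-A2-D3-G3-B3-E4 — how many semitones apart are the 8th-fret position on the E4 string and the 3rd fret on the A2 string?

E4 at fret 8 → C5 (MIDI 72); A2 at fret 3 → C3 (MIDI 48).
72 − 48 = 24, so the two pitches are 24 semitones apart, with C5 the higher.

24 semitones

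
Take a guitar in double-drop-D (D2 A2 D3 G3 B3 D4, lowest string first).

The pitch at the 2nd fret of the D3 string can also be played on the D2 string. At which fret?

Fret 2 on D3 is MIDI 50 + 2 = 52 (E3). On the D2 string (open MIDI 38), that pitch is 52 − 38 = fret 14.

14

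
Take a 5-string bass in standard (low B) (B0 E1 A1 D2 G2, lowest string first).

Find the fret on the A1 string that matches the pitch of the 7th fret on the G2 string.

Fret 7 on G2 is MIDI 43 + 7 = 50 (D3). On the A1 string (open MIDI 33), that pitch is 50 − 33 = fret 17.

17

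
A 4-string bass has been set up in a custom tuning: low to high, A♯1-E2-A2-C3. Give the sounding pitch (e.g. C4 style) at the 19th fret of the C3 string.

G4

Each fret is one semitone, so C3 + 19 = G4.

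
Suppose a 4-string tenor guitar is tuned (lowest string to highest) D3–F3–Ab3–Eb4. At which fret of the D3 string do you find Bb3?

8

Bb3 is 8 semitones above the open D3 (D–Eb–E–F–Gb–G–Ab–A–Bb), so it sits at fret 8.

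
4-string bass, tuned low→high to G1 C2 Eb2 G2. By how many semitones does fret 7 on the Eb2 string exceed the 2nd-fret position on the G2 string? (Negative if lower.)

Eb2 at fret 7 → Bb2 (MIDI 46); G2 at fret 2 → A2 (MIDI 45).
46 − 45 = 1, so the two pitches are 1 semitone apart.

1 semitone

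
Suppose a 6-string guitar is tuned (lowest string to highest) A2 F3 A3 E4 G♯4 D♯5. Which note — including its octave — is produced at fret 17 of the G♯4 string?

Each fret is one semitone, so G♯4 + 17 = C♯6.
(Equivalently spelled D♭6.)

C♯6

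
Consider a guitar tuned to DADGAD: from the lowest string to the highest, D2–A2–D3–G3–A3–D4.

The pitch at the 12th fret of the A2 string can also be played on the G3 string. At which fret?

2

A2 at fret 12 is A2 + 12 semitones = A3.
The open G3 string is 10 semitones above the open A2, so the same pitch on the G3 string lies at fret 12 − 10 = 2.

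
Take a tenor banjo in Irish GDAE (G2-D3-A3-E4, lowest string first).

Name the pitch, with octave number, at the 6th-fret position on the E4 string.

A♯4

The open E4 string plus 6 semitones: E–F–F#–G–G#–A–A#.
No B→C boundary is crossed, so the octave stays at 4.
(Equivalently spelled B♭4.)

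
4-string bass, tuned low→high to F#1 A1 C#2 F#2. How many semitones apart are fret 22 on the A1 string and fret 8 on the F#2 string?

A1 at fret 22 → G3 (MIDI 55); F#2 at fret 8 → D3 (MIDI 50).
55 − 50 = 5, so the two pitches are 5 semitones apart, with G3 the higher.

5 semitones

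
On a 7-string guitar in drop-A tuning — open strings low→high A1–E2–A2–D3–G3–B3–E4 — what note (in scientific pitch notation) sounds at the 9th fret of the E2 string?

E2 is MIDI 40. Adding 9 gives 49, which is C#3.
(Equivalently spelled Db3.)

C#3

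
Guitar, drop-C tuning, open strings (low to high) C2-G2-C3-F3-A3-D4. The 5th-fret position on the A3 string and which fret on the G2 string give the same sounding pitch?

19

A3 at fret 5 is A3 + 5 semitones = D4.
The open G2 string is 14 semitones below the open A3, so the same pitch on the G2 string lies at fret 5 + 14 = 19.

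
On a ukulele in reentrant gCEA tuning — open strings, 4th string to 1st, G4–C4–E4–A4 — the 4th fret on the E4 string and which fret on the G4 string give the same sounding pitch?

E4 at fret 4 is E4 + 4 semitones = G#4.
The open G4 string is 3 semitones above the open E4, so the same pitch on the G4 string lies at fret 4 − 3 = 1.

1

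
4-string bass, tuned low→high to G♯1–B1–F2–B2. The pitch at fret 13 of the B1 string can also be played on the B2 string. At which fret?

1

Fret 13 on B1 is MIDI 35 + 13 = 48 (C3). On the B2 string (open MIDI 47), that pitch is 48 − 47 = fret 1.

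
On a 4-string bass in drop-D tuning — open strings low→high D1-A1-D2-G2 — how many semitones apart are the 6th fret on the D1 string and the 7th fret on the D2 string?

D1 at fret 6 → G#1 (MIDI 32); D2 at fret 7 → A2 (MIDI 45).
32 − 45 = -13, so the two pitches are 13 semitones apart, with A2 the higher.

13 semitones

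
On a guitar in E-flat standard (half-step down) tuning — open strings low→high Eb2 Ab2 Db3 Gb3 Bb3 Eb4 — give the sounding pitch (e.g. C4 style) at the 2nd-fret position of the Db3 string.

Eb3

Db3 is MIDI 49. Adding 2 gives 51, which is Eb3.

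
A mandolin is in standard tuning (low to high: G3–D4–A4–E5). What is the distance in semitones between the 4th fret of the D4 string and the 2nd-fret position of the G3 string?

9 semitones

D4 at fret 4 → F#4 (MIDI 66); G3 at fret 2 → A3 (MIDI 57).
66 − 57 = 9, so the two pitches are 9 semitones apart, with F#4 the higher.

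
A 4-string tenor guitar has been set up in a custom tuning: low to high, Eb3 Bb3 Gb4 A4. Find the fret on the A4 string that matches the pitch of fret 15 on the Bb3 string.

4

Fret 15 on Bb3 is MIDI 58 + 15 = 73 (Db5). On the A4 string (open MIDI 69), that pitch is 73 − 69 = fret 4.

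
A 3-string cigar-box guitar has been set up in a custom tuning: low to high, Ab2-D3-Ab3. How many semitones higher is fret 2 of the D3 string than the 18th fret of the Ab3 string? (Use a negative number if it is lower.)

-22 semitones

D3 at fret 2 → E3 (MIDI 52); Ab3 at fret 18 → D5 (MIDI 74).
52 − 74 = -22, so the two pitches are 22 semitones apart.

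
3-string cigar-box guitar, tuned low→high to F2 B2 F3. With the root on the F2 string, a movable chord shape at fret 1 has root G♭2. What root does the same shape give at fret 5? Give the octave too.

Moving from fret 1 to fret 5 shifts the root by 4 semitones.
G♭2 up 4 semitones is B♭2.

B♭2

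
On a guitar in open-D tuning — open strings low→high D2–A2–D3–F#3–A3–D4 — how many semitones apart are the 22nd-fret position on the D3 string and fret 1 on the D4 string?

9 semitones

D3 at fret 22 → C5 (MIDI 72); D4 at fret 1 → D#4 (MIDI 63).
72 − 63 = 9, so the two pitches are 9 semitones apart, with C5 the higher.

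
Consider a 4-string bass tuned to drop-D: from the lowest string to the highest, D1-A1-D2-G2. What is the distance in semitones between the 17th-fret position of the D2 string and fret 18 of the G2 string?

6 semitones

D2 at fret 17 → G3 (MIDI 55); G2 at fret 18 → C#4 (MIDI 61).
55 − 61 = -6, so the two pitches are 6 semitones apart, with C#4 the higher.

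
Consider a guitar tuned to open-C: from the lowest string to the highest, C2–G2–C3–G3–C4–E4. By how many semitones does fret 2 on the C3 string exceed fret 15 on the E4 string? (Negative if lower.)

-29 semitones

C3 at fret 2 → D3 (MIDI 50); E4 at fret 15 → G5 (MIDI 79).
50 − 79 = -29, so the two pitches are 29 semitones apart.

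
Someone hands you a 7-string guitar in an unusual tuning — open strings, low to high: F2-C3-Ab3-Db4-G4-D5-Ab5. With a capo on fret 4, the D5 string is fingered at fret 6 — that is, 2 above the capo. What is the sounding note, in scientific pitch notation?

Ab5

The capo raises the open D5 by 4 semitones to Gb5; fretting 2 more gives D5 + 4 + 2 = D5 + 6 semitones = Ab5.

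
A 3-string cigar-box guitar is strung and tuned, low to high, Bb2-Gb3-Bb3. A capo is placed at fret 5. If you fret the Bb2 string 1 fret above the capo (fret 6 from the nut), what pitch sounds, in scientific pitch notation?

E3

The capo raises the open Bb2 by 5 semitones to Eb3; fretting 1 more gives Bb2 + 5 + 1 = Bb2 + 6 semitones = E3.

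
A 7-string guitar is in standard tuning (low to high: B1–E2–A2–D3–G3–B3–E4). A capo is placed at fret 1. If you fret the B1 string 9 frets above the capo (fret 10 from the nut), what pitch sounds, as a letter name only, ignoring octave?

The capo raises the open B1 by 1 semitone to C2; fretting 9 more gives B1 + 1 + 9 = B1 + 10 semitones, landing on A.

A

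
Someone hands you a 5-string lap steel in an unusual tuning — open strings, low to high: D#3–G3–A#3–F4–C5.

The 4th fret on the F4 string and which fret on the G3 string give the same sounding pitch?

14

Fret 4 on F4 is MIDI 65 + 4 = 69 (A4). On the G3 string (open MIDI 55), that pitch is 69 − 55 = fret 14.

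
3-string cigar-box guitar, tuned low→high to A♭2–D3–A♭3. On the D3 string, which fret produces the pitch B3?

B3 is 9 semitones above the open D3 (D–Eb–E–F–Gb–G–Ab–A–Bb–B), so it sits at fret 9.

9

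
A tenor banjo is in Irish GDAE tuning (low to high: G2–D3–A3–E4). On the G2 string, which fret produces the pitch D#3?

8

D#3 is 8 semitones above the open G2 (G–G#–A–A#–B–C–C#–D–D#), so it sits at fret 8.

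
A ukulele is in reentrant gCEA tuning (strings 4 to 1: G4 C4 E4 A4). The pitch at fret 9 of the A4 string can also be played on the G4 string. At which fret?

11

A4 at fret 9 is A4 + 9 semitones = F#5.
The open G4 string is 2 semitones below the open A4, so the same pitch on the G4 string lies at fret 9 + 2 = 11.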